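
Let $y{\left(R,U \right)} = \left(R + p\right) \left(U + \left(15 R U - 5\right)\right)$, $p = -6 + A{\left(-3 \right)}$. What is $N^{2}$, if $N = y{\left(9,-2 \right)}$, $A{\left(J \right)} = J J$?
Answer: $11048976$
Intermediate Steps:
$A{\left(J \right)} = J^{2}$
$p = 3$ ($p = -6 + \left(-3\right)^{2} = -6 + 9 = 3$)
$y{\left(R,U \right)} = \left(3 + R\right) \left(-5 + U + 15 R U\right)$ ($y{\left(R,U \right)} = \left(R + 3\right) \left(U + \left(15 R U - 5\right)\right) = \left(3 + R\right) \left(U + \left(15 R U - 5\right)\right) = \left(3 + R\right) \left(U + \left(-5 + 15 R U\right)\right) = \left(3 + R\right) \left(-5 + U + 15 R U\right)$)
$N = -3324$ ($N = -15 - 45 + 3 \left(-2\right) + 15 \left(-2\right) 9^{2} + 46 \cdot 9 \left(-2\right) = -15 - 45 - 6 + 15 \left(-2\right) 81 - 828 = -15 - 45 - 6 - 2430 - 828 = -3324$)
$N^{2} = \left(-3324\right)^{2} = 11048976$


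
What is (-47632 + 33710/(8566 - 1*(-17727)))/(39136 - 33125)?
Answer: -1252354466/158047223 ≈ -7.9239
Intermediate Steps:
(-47632 + 33710/(8566 - 1*(-17727)))/(39136 - 33125) = (-47632 + 33710/(8566 + 17727))/6011 = (-47632 + 33710/26293)*(1/6011) = -1252354466/26293*1/6011 = -1252354466/158047223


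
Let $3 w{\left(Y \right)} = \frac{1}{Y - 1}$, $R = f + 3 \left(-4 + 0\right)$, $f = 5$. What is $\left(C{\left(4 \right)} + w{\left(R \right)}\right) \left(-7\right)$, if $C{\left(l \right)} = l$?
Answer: $- \frac{665}{24} \approx -27.708$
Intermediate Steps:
$R = -7$ ($R = 5 + 3 \left(-4 + 0\right) = 5 + 3 \left(-4\right) = 5 - 12 = -7$)
$w{\left(Y \right)} = \frac{1}{3 \left(-1 + Y\right)}$ ($w{\left(Y \right)} = \frac{1}{3 \left(Y - 1\right)} = \frac{1}{3 \left(-1 + Y\right)}$)
$\left(C{\left(4 \right)} + w{\left(R \right)}\right) \left(-7\right) = \left(4 + \frac{1}{3 \left(-1 - 7\right)}\right) \left(-7\right) = \left(4 + \frac{1}{3 \left(-8\right)}\right) \left(-7\right) = \left(4 + \frac{1}{3} \left(- \frac{1}{8}\right)\right) \left(-7\right) = \left(4 - \frac{1}{24}\right) \left(-7\right) = \frac{95}{24} \left(-7\right) = - \frac{665}{24}$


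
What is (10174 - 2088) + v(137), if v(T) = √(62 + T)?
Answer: 8086 + √199 ≈ 8100.1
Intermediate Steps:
(10174 - 2088) + v(137) = (10174 - 2088) + √(62 + 137) = 8086 + √199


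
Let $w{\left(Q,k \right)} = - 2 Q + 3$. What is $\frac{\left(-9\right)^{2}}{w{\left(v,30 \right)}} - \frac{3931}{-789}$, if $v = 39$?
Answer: $\frac{76972}{19725} \approx 3.9023$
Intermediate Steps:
$w{\left(Q,k \right)} = 3 - 2 Q$
$\frac{\left(-9\right)^{2}}{w{\left(v,30 \right)}} - \frac{3931}{-789} = \frac{\left(-9\right)^{2}}{3 - 78} - \frac{3931}{-789} = \frac{81}{3 - 78} - - \frac{3931}{789} = \frac{81}{-75} + \frac{3931}{789} = 81 \left(- \frac{1}{75}\right) + \frac{3931}{789} = - \frac{27}{25} + \frac{3931}{789} = \frac{76972}{19725}$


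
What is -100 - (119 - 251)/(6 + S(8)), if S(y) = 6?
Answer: -89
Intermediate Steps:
-100 - (119 - 251)/(6 + S(8)) = -100 - (119 - 251)/(6 + 6) = -100 - (-132)/12 = -100 - 1*(-11) = -100 + 11 = -89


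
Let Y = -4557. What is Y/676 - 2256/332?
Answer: -759495/56108 ≈ -13.536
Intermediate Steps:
Y/676 - 2256/332 = -4557/676 - 2256/332 = -4557*1/676 - 2256*1/332 = -4557/676 - 564/83 = -759495/56108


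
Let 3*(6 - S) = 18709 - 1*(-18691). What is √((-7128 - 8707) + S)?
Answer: I*√254661/3 ≈ 168.21*I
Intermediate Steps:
S = -37382/3 (S = 6 - (18709 - 1*(-18691))/3 = 6 - (18709 + 18691)/3 = 6 - ⅓*37400 = 6 - 37400/3 = -37382/3 ≈ -12461.)
√((-7128 - 8707) + S) = √((-7128 - 8707) - 37382/3) = √(-15835 - 37382/3) = √(-84887/3) = I*√254661/3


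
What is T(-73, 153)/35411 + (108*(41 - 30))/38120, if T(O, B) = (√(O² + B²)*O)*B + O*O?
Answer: 61302437/337466830 - 657*√28738/2083 ≈ -53.288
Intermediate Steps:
T(O, B) = O² + B*O*√(B² + O²) (T(O, B) = (√(B² + O²)*O)*B + O² = (O*√(B² + O²))*B + O² = B*O*√(B² + O²) + O² = O² + B*O*√(B² + O²))
T(-73, 153)/35411 + (108*(41 - 30))/38120 = -73*(-73 + 153*√(153² + (-73)²))/35411 + (108*(41 - 30))/38120 = -73*(-73 + 153*√(23409 + 5329))*(1/35411) + (108*11)*(1/38120) = -73*(-73 + 153*√28738)*(1/35411) + 1188*(1/38120) = (5329 - 11169*√28738)*(1/35411) + 297/9530 = (5329/35411 - 657*√28738/2083) + 297/9530 = 61302437/337466830 - 657*√28738/2083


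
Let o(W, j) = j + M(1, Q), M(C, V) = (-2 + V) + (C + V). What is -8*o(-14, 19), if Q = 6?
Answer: -240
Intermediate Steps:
M(C, V) = -2 + C + 2*V
o(W, j) = 11 + j (o(W, j) = j + (-2 + 1 + 2*6) = j + (-2 + 1 + 12) = j + 11 = 11 + j)
-8*o(-14, 19) = -8*(11 + 19) = -8*30 = -240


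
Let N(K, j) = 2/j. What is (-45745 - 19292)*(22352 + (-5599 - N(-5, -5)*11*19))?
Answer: -5475009771/5 ≈ -1.0950e+9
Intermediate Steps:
(-45745 - 19292)*(22352 + (-5599 - N(-5, -5)*11*19)) = (-45745 - 19292)*(22352 + (-5599 - (2/(-5))*11*19)) = -65037*(22352 + (-5599 - (2*(-1/5))*11*19)) = -65037*(22352 + (-5599 - (-2/5*11)*19)) = -65037*(22352 + (-5599 - (-22)*19/5)) = -65037*(22352 + (-5599 - 1*(-418/5))) = -65037*(22352 + (-5599 + 418/5)) = -65037*(22352 - 27577/5) = -65037*84183/5 = -5475009771/5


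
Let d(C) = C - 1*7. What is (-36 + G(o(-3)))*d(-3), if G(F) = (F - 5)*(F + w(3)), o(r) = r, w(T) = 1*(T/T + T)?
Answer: 440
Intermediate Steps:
w(T) = 1 + T (w(T) = 1*(1 + T) = 1 + T)
d(C) = -7 + C (d(C) = C - 7 = -7 + C)
G(F) = (-5 + F)*(4 + F) (G(F) = (F - 5)*(F + (1 + 3)) = (-5 + F)*(F + 4) = (-5 + F)*(4 + F))
(-36 + G(o(-3)))*d(-3) = (-36 + (-20 + (-3)² - 1*(-3)))*(-7 - 3) = (-36 + (-20 + 9 + 3))*(-10) = (-36 - 8)*(-10) = -44*(-10) = 440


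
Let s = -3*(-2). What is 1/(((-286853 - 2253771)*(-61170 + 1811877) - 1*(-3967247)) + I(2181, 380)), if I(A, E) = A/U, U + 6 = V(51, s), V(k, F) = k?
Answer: -15/66718263808088 ≈ -2.2483e-13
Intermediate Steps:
s = 6
U = 45 (U = -6 + 51 = 45)
I(A, E) = A/45
1/(((-286853 - 2253771)*(-61170 + 1811877) - 1*(-3967247)) + I(2181, 380)) = 1/(((-286853 - 2253771)*(-61170 + 1811877) - 1*(-3967247)) + (1/45)*2181) = 1/((-2540624*1750707 + 3967247) + 727/15) = 1/((-4447888221168 + 3967247) + 727/15) = 1/(-4447884253921 + 727/15) = 1/(-66718263808088/15) = -15/66718263808088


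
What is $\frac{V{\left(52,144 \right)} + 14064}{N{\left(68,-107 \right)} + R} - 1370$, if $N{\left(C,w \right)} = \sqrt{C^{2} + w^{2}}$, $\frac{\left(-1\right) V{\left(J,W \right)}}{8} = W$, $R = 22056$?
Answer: $- \frac{666153169238}{486451063} - \frac{12912 \sqrt{16073}}{486451063} \approx -1369.4$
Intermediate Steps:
$V{\left(J,W \right)} = - 8 W$
$\frac{V{\left(52,144 \right)} + 14064}{N{\left(68,-107 \right)} + R} - 1370 = \frac{\left(-8\right) 144 + 14064}{\sqrt{68^{2} + \left(-107\right)^{2}} + 22056} - 1370 = \frac{-1152 + 14064}{\sqrt{4624 + 11449} + 22056} - 1370 = \frac{12912}{\sqrt{16073} + 22056} - 1370 = \frac{12912}{22056 + \sqrt{16073}} - 1370 = -1370 + \frac{12912}{22056 + \sqrt{16073}}$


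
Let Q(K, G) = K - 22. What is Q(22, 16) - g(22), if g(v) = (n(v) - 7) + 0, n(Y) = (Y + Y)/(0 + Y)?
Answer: 5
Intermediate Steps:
Q(K, G) = -22 + K
n(Y) = 2 (n(Y) = (2*Y)/Y = 2)
g(v) = -5 (g(v) = (2 - 7) + 0 = -5 + 0 = -5)
Q(22, 16) - g(22) = (-22 + 22) - 1*(-5) = 0 + 5 = 5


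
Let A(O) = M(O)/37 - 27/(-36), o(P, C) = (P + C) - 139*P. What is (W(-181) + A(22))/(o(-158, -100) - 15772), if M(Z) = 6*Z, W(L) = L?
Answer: -26149/877936 ≈ -0.029785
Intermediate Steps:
o(P, C) = C - 138*P (o(P, C) = (C + P) - 139*P = C - 138*P)
A(O) = ¾ + 6*O/37 (A(O) = (6*O)/37 - 27/(-36) = (6*O)*(1/37) - 27*(-1/36) = 6*O/37 + ¾ = ¾ + 6*O/37)
(W(-181) + A(22))/(o(-158, -100) - 15772) = (-181 + (¾ + (6/37)*22))/((-100 - 138*(-158)) - 15772) = (-181 + (¾ + 132/37))/((-100 + 21804) - 15772) = (-181 + 639/148)/(21704 - 15772) = -26149/148/5932 = -26149/148*1/5932 = -26149/877936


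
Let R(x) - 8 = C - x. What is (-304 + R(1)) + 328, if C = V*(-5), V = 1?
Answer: 26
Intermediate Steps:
C = -5 (C = 1*(-5) = -5)
R(x) = 3 - x (R(x) = 8 + (-5 - x) = 3 - x)
(-304 + R(1)) + 328 = (-304 + (3 - 1*1)) + 328 = (-304 + (3 - 1)) + 328 = (-304 + 2) + 328 = -302 + 328 = 26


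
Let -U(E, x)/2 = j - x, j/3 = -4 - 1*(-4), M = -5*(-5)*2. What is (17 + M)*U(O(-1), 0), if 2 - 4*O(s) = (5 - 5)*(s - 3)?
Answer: 0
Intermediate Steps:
O(s) = 1/2 (O(s) = 1/2 - (5 - 5)*(s - 3)/4 = 1/2 - 0*(-3 + s) = 1/2 - 1/4*0 = 1/2 + 0 = 1/2)
M = 50 (M = 25*2 = 50)
j = 0 (j = 3*(-4 - 1*(-4)) = 3*(-4 + 4) = 3*0 = 0)
U(E, x) = 2*x (U(E, x) = -2*(0 - x) = -(-2)*x = 2*x)
(17 + M)*U(O(-1), 0) = (17 + 50)*(2*0) = 67*0 = 0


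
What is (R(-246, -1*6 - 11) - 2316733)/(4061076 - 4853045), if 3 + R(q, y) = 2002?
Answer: 2314734/791969 ≈ 2.9228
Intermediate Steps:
R(q, y) = 1999 (R(q, y) = -3 + 2002 = 1999)
(R(-246, -1*6 - 11) - 2316733)/(4061076 - 4853045) = (1999 - 2316733)/(4061076 - 4853045) = -2314734/(-791969) = -2314734*(-1/791969) = 2314734/791969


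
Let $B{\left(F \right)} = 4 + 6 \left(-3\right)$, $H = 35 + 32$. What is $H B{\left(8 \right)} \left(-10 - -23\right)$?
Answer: $-12194$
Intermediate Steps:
$H = 67$
$B{\left(F \right)} = -14$ ($B{\left(F \right)} = 4 - 18 = -14$)
$H B{\left(8 \right)} \left(-10 - -23\right) = 67 \left(-14\right) \left(-10 - -23\right) = - 938 \left(-10 + 23\right) = \left(-938\right) 13 = -12194$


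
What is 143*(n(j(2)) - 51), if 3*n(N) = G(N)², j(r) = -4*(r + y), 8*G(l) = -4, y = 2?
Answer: -87373/12 ≈ -7281.1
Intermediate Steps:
G(l) = -½ (G(l) = (⅛)*(-4) = -½)
j(r) = -8 - 4*r (j(r) = -4*(r + 2) = -4*(2 + r) = -8 - 4*r)
n(N) = 1/12 (n(N) = (-½)²/3 = (⅓)*(¼) = 1/12)
143*(n(j(2)) - 51) = 143*(1/12 - 51) = 143*(-611/12) = -87373/12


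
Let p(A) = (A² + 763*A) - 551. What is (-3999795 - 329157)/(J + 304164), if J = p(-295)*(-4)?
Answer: -541119/107326 ≈ -5.0418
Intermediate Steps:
p(A) = -551 + A² + 763*A
J = 554444 (J = (-551 + (-295)² + 763*(-295))*(-4) = (-551 + 87025 - 225085)*(-4) = -138611*(-4) = 554444)
(-3999795 - 329157)/(J + 304164) = (-3999795 - 329157)/(554444 + 304164) = -4328952/858608 = -4328952*1/858608 = -541119/107326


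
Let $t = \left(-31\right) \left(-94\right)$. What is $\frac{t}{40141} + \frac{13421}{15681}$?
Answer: $\frac{584426795}{629451021} \approx 0.92847$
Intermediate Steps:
$t = 2914$
$\frac{t}{40141} + \frac{13421}{15681} = \frac{2914}{40141} + \frac{13421}{15681} = \frac{584426795}{629451021}$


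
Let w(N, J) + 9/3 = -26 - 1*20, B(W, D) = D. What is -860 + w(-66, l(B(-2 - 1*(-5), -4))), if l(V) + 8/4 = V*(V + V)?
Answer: -909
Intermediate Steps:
l(V) = -2 + 2*V**2 (l(V) = -2 + V*(V + V) = -2 + V*(2*V) = -2 + 2*V**2)
w(N, J) = -49 (w(N, J) = -3 + (-26 - 1*20) = -3 + (-26 - 20) = -3 - 46 = -49)
-860 + w(-66, l(B(-2 - 1*(-5), -4))) = -860 - 49 = -909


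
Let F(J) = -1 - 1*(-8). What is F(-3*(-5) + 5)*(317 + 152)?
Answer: 3283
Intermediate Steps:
F(J) = 7 (F(J) = -1 + 8 = 7)
F(-3*(-5) + 5)*(317 + 152) = 7*(317 + 152) = 7*469 = 3283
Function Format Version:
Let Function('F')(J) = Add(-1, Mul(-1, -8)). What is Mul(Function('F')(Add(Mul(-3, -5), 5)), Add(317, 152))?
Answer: 3283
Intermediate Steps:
Function('F')(J) = 7 (Function('F')(J) = Add(-1, 8) = 7)
Mul(Function('F')(Add(Mul(-3, -5), 5)), Add(317, 152)) = Mul(7, Add(317, 152)) = Mul(7, 469) = 3283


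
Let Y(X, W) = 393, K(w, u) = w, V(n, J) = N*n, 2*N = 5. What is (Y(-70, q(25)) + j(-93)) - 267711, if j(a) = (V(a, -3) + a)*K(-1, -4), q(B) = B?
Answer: -533985/2 ≈ -2.6699e+5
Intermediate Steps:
N = 5/2 (N = (½)*5 = 5/2 ≈ 2.5000)
V(n, J) = 5*n/2
j(a) = -7*a/2 (j(a) = (5*a/2 + a)*(-1) = (7*a/2)*(-1) = -7*a/2)
(Y(-70, q(25)) + j(-93)) - 267711 = (393 - 7/2*(-93)) - 267711 = (393 + 651/2) - 267711 = 1437/2 - 267711 = -533985/2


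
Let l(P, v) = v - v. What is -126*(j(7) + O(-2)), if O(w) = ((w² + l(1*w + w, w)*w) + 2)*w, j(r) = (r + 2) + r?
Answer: -504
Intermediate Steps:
l(P, v) = 0
j(r) = 2 + 2*r (j(r) = (2 + r) + r = 2 + 2*r)
O(w) = w*(2 + w²) (O(w) = ((w² + 0*w) + 2)*w = ((w² + 0) + 2)*w = (w² + 2)*w = (2 + w²)*w = w*(2 + w²))
-126*(j(7) + O(-2)) = -126*((2 + 2*7) - 2*(2 + (-2)²)) = -126*((2 + 14) - 2*(2 + 4)) = -126*(16 - 2*6) = -126*(16 - 12) = -126*4 = -504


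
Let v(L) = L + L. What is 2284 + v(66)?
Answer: 2416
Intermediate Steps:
v(L) = 2*L
2284 + v(66) = 2284 + 2*66 = 2284 + 132 = 2416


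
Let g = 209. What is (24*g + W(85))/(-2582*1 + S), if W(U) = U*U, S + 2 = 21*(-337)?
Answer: -12241/9661 ≈ -1.2671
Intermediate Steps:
S = -7079 (S = -2 + 21*(-337) = -2 - 7077 = -7079)
W(U) = U²
(24*g + W(85))/(-2582*1 + S) = (24*209 + 85²)/(-2582*1 - 7079) = (5016 + 7225)/(-2582 - 7079) = 12241/(-9661) = 12241*(-1/9661) = -12241/9661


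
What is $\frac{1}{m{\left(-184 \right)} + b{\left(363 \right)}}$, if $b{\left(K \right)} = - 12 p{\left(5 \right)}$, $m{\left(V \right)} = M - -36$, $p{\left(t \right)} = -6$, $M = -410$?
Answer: $- \frac{1}{302} \approx -0.0033113$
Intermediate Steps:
$m{\left(V \right)} = -374$ ($m{\left(V \right)} = -410 - -36 = -410 + 36 = -374$)
$b{\left(K \right)} = 72$ ($b{\left(K \right)} = \left(-12\right) \left(-6\right) = 72$)
$\frac{1}{m{\left(-184 \right)} + b{\left(363 \right)}} = \frac{1}{-374 + 72} = \frac{1}{-302} = - \frac{1}{302}$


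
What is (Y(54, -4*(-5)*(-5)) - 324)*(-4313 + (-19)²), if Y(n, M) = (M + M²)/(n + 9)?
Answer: 4615936/7 ≈ 6.5942e+5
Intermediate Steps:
Y(n, M) = (M + M²)/(9 + n)
(Y(54, -4*(-5)*(-5)) - 324)*(-4313 + (-19)²) = ((-4*(-5)*(-5))*(1 - 4*(-5)*(-5))/(9 + 54) - 324)*(-4313 + (-19)²) = ((20*(-5))*(1 + 20*(-5))/63 - 324)*(-4313 + 361) = (-100*1/63*(1 - 100) - 324)*(-3952) = (-100*1/63*(-99) - 324)*(-3952) = (1100/7 - 324)*(-3952) = -1168/7*(-3952) = 4615936/7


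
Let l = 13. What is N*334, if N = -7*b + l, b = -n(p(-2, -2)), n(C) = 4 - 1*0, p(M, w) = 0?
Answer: 13694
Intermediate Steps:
n(C) = 4 (n(C) = 4 + 0 = 4)
b = -4 (b = -1*4 = -4)
N = 41 (N = -7*(-4) + 13 = 28 + 13 = 41)
N*334 = 41*334 = 13694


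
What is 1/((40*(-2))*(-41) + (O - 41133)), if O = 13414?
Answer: -1/24439 ≈ -4.0918e-5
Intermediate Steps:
1/((40*(-2))*(-41) + (O - 41133)) = 1/((40*(-2))*(-41) + (13414 - 41133)) = 1/(-80*(-41) - 27719) = 1/(3280 - 27719) = 1/(-24439) = -1/24439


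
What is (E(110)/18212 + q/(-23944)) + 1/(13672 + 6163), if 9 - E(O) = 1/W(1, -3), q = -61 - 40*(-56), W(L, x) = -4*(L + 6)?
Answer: -2738413004367/30272939616080 ≈ -0.090457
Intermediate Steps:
W(L, x) = -24 - 4*L (W(L, x) = -4*(6 + L) = -24 - 4*L)
q = 2179 (q = -61 + 2240 = 2179)
E(O) = 253/28 (E(O) = 9 - 1/(-24 - 4*1) = 9 - 1/(-24 - 4) = 9 - 1/(-28) = 9 - 1*(-1/28) = 9 + 1/28 = 253/28)
(E(110)/18212 + q/(-23944)) + 1/(13672 + 6163) = ((253/28)/18212 + 2179/(-23944)) + 1/(13672 + 6163) = ((253/28)*(1/18212) + 2179*(-1/23944)) + 1/19835 = (253/509936 - 2179/23944) + 1/19835 = -138136589/1526238448 + 1/19835 = -2738413004367/30272939616080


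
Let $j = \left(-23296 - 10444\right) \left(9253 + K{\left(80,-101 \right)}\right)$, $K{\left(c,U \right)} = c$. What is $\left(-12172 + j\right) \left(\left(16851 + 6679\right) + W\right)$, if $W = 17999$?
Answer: $-13077797388168$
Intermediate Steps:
$j = -314895420$ ($j = \left(-23296 - 10444\right) \left(9253 + 80\right) = \left(-33740\right) 9333 = -314895420$)
$\left(-12172 + j\right) \left(\left(16851 + 6679\right) + W\right) = \left(-12172 - 314895420\right) \left(\left(16851 + 6679\right) + 17999\right) = - 314907592 \left(23530 + 17999\right) = \left(-314907592\right) 41529 = -13077797388168$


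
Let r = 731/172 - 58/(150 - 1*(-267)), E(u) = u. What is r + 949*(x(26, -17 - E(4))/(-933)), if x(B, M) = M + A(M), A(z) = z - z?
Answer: 13213051/518748 ≈ 25.471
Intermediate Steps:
A(z) = 0
x(B, M) = M (x(B, M) = M + 0 = M)
r = 6857/1668 (r = 731*(1/172) - 58/(150 + 267) = 17/4 - 58/417 = 6857/1668 ≈ 4.1109)
r + 949*(x(26, -17 - E(4))/(-933)) = 6857/1668 + 949*((-17 - 1*4)/(-933)) = 6857/1668 + 949*((-17 - 4)*(-1/933)) = 6857/1668 + 949*(-21*(-1/933)) = 6857/1668 + 949*(7/311) = 6857/1668 + 6643/311 = 13213051/518748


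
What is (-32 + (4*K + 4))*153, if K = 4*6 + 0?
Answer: 10404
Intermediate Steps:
K = 24 (K = 24 + 0 = 24)
(-32 + (4*K + 4))*153 = (-32 + (4*24 + 4))*153 = (-32 + (96 + 4))*153 = (-32 + 100)*153 = 68*153 = 10404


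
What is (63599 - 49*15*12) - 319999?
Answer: -265220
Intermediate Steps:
(63599 - 49*15*12) - 319999 = (63599 - 735*12) - 319999 = (63599 - 8820) - 319999 = 54779 - 319999 = -265220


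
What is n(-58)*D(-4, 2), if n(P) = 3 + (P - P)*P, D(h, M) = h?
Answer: -12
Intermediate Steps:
n(P) = 3 (n(P) = 3 + 0*P = 3 + 0 = 3)
n(-58)*D(-4, 2) = 3*(-4) = -12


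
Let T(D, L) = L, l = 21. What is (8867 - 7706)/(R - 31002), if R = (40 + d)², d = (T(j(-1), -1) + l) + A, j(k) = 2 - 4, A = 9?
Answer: -387/8747 ≈ -0.044244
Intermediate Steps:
j(k) = -2
d = 29 (d = (-1 + 21) + 9 = 20 + 9 = 29)
R = 4761 (R = (40 + 29)² = 69² = 4761)
(8867 - 7706)/(R - 31002) = (8867 - 7706)/(4761 - 31002) = 1161/(-26241) = 1161*(-1/26241) = -387/8747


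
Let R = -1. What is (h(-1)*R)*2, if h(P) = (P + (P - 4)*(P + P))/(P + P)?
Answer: 9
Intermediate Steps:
h(P) = (P + 2*P*(-4 + P))/(2*P) (h(P) = (P + (-4 + P)*(2*P))/((2*P)) = (P + 2*P*(-4 + P))*(1/(2*P)) = (P + 2*P*(-4 + P))/(2*P))
(h(-1)*R)*2 = ((-7/2 - 1)*(-1))*2 = -9/2*(-1)*2 = (9/2)*2 = 9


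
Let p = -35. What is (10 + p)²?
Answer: 625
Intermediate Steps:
(10 + p)² = (10 - 35)² = (-25)² = 625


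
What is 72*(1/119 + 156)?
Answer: 1336680/119 ≈ 11233.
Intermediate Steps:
72*(1/119 + 156) = 72*(18565/119) = 1336680/119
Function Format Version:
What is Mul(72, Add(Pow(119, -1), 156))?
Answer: Rational(1336680, 119) ≈ 11233.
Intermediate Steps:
Mul(72, Add(Pow(119, -1), 156)) = Mul(72, Add(Rational(1, 119), 156)) = Mul(72, Rational(18565, 119)) = Rational(1336680, 119)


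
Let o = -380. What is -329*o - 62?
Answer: 124958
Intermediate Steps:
-329*o - 62 = -329*(-380) - 62 = 125020 - 62 = 124958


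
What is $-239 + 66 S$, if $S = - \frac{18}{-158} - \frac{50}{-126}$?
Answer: $- \frac{340577}{1659} \approx -205.29$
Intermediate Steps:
$S = \frac{2542}{4977}$ ($S = \left(-18\right) \left(- \frac{1}{158}\right) - - \frac{25}{63} = \frac{9}{79} + \frac{25}{63} = \frac{2542}{4977} \approx 0.51075$)
$-239 + 66 S = -239 + 66 \cdot \frac{2542}{4977} = -239 + \frac{55924}{1659} = - \frac{340577}{1659}$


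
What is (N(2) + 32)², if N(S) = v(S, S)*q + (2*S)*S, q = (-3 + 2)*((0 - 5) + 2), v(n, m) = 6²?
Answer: 21904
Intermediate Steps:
v(n, m) = 36
q = 3 (q = -(-5 + 2) = -1*(-3) = 3)
N(S) = 108 + 2*S² (N(S) = 36*3 + (2*S)*S = 108 + 2*S²)
(N(2) + 32)² = ((108 + 2*2²) + 32)² = ((108 + 2*4) + 32)² = ((108 + 8) + 32)² = (116 + 32)² = 148² = 21904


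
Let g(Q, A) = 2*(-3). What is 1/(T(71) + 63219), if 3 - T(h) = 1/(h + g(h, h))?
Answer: 65/4109429 ≈ 1.5817e-5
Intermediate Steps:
g(Q, A) = -6
T(h) = 3 - 1/(-6 + h) (T(h) = 3 - 1/(h - 6) = 3 - 1/(-6 + h))
1/(T(71) + 63219) = 1/((-19 + 3*71)/(-6 + 71) + 63219) = 1/((-19 + 213)/65 + 63219) = 1/((1/65)*194 + 63219) = 1/(194/65 + 63219) = 1/(4109429/65) = 65/4109429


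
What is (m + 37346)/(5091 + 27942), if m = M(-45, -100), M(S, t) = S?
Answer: 3391/3003 ≈ 1.1292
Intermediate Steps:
m = -45
(m + 37346)/(5091 + 27942) = (-45 + 37346)/(5091 + 27942) = 37301/33033 = 37301*(1/33033) = 3391/3003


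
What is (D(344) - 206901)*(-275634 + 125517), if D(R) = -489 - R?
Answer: 31184404878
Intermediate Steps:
(D(344) - 206901)*(-275634 + 125517) = ((-489 - 1*344) - 206901)*(-275634 + 125517) = ((-489 - 344) - 206901)*(-150117) = (-833 - 206901)*(-150117) = -207734*(-150117) = 31184404878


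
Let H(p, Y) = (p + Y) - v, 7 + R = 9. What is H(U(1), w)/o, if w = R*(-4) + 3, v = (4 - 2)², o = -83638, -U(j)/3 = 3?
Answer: 9/41819 ≈ 0.00021521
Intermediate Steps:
R = 2 (R = -7 + 9 = 2)
U(j) = -9 (U(j) = -3*3 = -9)
v = 4 (v = 2² = 4)
w = -5 (w = 2*(-4) + 3 = -8 + 3 = -5)
H(p, Y) = -4 + Y + p (H(p, Y) = (p + Y) - 1*4 = (Y + p) - 4 = -4 + Y + p)
H(U(1), w)/o = (-4 - 5 - 9)/(-83638) = -18*(-1/83638) = 9/41819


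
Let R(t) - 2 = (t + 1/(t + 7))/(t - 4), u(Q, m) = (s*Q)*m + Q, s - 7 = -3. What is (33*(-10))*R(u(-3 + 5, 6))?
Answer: -445225/437 ≈ -1018.8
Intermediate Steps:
s = 4 (s = 7 - 3 = 4)
u(Q, m) = Q + 4*Q*m (u(Q, m) = (4*Q)*m + Q = 4*Q*m + Q = Q + 4*Q*m)
R(t) = 2 + (t + 1/(7 + t))/(-4 + t) (R(t) = 2 + (t + 1/(t + 7))/(t - 4) = 2 + (t + 1/(7 + t))/(-4 + t))
(33*(-10))*R(u(-3 + 5, 6)) = (33*(-10))*((-55 + 3*((-3 + 5)*(1 + 4*6))² + 13*((-3 + 5)*(1 + 4*6)))/(-28 + ((-3 + 5)*(1 + 4*6))² + 3*((-3 + 5)*(1 + 4*6)))) = -330*(-55 + 3*(2*(1 + 24))² + 13*(2*(1 + 24)))/(-28 + (2*(1 + 24))² + 3*(2*(1 + 24))) = -330*(-55 + 3*(2*25)² + 13*(2*25))/(-28 + (2*25)² + 3*(2*25)) = -330*(-55 + 3*50² + 13*50)/(-28 + 50² + 3*50) = -330*(-55 + 3*2500 + 650)/(-28 + 2500 + 150) = -330*(-55 + 7500 + 650)/2622 = -55*8095/437 = -330*8095/2622 = -445225/437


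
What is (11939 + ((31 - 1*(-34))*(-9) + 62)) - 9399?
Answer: 2017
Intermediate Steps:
(11939 + ((31 - 1*(-34))*(-9) + 62)) - 9399 = (11939 + ((31 + 34)*(-9) + 62)) - 9399 = (11939 + (65*(-9) + 62)) - 9399 = (11939 + (-585 + 62)) - 9399 = (11939 - 523) - 9399 = 11416 - 9399 = 2017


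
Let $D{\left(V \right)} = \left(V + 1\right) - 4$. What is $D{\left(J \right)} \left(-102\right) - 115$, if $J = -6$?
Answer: $803$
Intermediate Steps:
$D{\left(V \right)} = -3 + V$ ($D{\left(V \right)} = \left(1 + V\right) - 4 = -3 + V$)
$D{\left(J \right)} \left(-102\right) - 115 = \left(-3 - 6\right) \left(-102\right) - 115 = \left(-9\right) \left(-102\right) - 115 = 918 - 115 = 803$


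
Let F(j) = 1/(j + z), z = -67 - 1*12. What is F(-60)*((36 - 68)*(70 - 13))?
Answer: 1824/139 ≈ 13.122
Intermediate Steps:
z = -79 (z = -67 - 12 = -79)
F(j) = 1/(-79 + j) (F(j) = 1/(j - 79) = 1/(-79 + j))
F(-60)*((36 - 68)*(70 - 13)) = ((36 - 68)*(70 - 13))/(-79 - 60) = (-32*57)/(-139) = -1/139*(-1824) = 1824/139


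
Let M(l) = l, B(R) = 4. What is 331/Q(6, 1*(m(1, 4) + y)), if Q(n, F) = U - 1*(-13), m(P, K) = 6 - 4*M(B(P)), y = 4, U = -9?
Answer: 331/4 ≈ 82.750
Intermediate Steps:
m(P, K) = -10 (m(P, K) = 6 - 4*4 = 6 - 16 = -10)
Q(n, F) = 4 (Q(n, F) = -9 - 1*(-13) = -9 + 13 = 4)
331/Q(6, 1*(m(1, 4) + y)) = 331/4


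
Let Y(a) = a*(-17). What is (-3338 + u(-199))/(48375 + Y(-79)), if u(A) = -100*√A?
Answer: -1669/24859 - 50*I*√199/24859 ≈ -0.067139 - 0.028374*I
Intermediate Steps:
Y(a) = -17*a
(-3338 + u(-199))/(48375 + Y(-79)) = (-3338 - 100*I*√199)/(48375 - 17*(-79)) = (-3338 - 100*I*√199)/(48375 + 1343) = (-3338 - 100*I*√199)/49718 = (-3338 - 100*I*√199)*(1/49718) = -1669/24859 - 50*I*√199/24859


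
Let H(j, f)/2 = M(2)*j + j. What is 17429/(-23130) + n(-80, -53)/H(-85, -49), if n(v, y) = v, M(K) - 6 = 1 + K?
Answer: -277789/393210 ≈ -0.70646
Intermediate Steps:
M(K) = 7 + K (M(K) = 6 + (1 + K) = 7 + K)
H(j, f) = 20*j (H(j, f) = 2*((7 + 2)*j + j) = 2*(9*j + j) = 2*(10*j) = 20*j)
17429/(-23130) + n(-80, -53)/H(-85, -49) = 17429/(-23130) - 80/(20*(-85)) = 17429*(-1/23130) - 80/(-1700) = -17429/23130 - 80*(-1/1700) = -17429/23130 + 4/85 = -277789/393210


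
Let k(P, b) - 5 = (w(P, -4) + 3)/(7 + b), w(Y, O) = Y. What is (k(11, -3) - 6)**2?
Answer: 25/4 ≈ 6.2500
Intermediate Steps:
k(P, b) = 5 + (3 + P)/(7 + b) (k(P, b) = 5 + (P + 3)/(7 + b) = 5 + (3 + P)/(7 + b))
(k(11, -3) - 6)**2 = ((38 + 11 + 5*(-3))/(7 - 3) - 6)**2 = ((38 + 11 - 15)/4 - 6)**2 = ((1/4)*34 - 6)**2 = (17/2 - 6)**2 = (5/2)**2 = 25/4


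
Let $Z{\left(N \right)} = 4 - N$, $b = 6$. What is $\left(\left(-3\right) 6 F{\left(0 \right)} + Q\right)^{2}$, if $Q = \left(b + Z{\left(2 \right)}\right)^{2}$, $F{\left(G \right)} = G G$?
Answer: $4096$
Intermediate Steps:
$F{\left(G \right)} = G^{2}$
$Q = 64$ ($Q = \left(6 + \left(4 - 2\right)\right)^{2} = \left(6 + 2\right)^{2} = 8^{2} = 64$)
$\left(\left(-3\right) 6 F{\left(0 \right)} + Q\right)^{2} = \left(\left(-3\right) 6 \cdot 0^{2} + 64\right)^{2} = \left(\left(-18\right) 0 + 64\right)^{2} = \left(0 + 64\right)^{2} = 64^{2} = 4096$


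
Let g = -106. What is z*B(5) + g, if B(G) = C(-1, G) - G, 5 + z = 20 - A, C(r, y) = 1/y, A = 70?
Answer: 158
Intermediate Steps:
z = -55 (z = -5 + (20 - 1*70) = -5 + (20 - 70) = -5 - 50 = -55)
B(G) = 1/G - G
z*B(5) + g = -55*(1/5 - 1*5) - 106 = -55*(⅕ - 5) - 106 = -55*(-24/5) - 106 = 264 - 106 = 158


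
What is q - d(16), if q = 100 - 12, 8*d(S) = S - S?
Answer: 88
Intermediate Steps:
d(S) = 0 (d(S) = (S - S)/8 = (⅛)*0 = 0)
q = 88
q - d(16) = 88 - 1*0 = 88 + 0 = 88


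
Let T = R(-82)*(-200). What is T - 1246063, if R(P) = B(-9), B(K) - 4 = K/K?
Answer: -1247063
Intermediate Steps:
B(K) = 5 (B(K) = 4 + K/K = 4 + 1 = 5)
R(P) = 5
T = -1000 (T = 5*(-200) = -1000)
T - 1246063 = -1000 - 1246063 = -1247063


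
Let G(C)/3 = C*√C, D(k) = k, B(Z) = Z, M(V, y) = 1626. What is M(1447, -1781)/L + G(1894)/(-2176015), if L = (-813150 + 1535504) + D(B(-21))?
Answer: 1626/722333 - 5682*√1894/2176015 ≈ -0.11139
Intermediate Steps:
G(C) = 3*C^(3/2) (G(C) = 3*(C*√C) = 3*C^(3/2))
L = 722333 (L = (-813150 + 1535504) - 21 = 722354 - 21 = 722333)
M(1447, -1781)/L + G(1894)/(-2176015) = 1626/722333 + (3*1894^(3/2))/(-2176015) = 1626*(1/722333) + (3*(1894*√1894))*(-1/2176015) = 1626/722333 + (5682*√1894)*(-1/2176015) = 1626/722333 - 5682*√1894/2176015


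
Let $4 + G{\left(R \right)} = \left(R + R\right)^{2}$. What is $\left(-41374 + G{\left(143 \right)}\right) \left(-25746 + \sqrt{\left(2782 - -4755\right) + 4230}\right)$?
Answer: $-1040601828 + 1657138 \sqrt{7} \approx -1.0362 \cdot 10^{9}$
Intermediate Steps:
$G{\left(R \right)} = -4 + 4 R^{2}$ ($G{\left(R \right)} = -4 + \left(R + R\right)^{2} = -4 + \left(2 R\right)^{2} = -4 + 4 R^{2}$)
$\left(-41374 + G{\left(143 \right)}\right) \left(-25746 + \sqrt{\left(2782 - -4755\right) + 4230}\right) = \left(-41374 - \left(4 - 4 \cdot 143^{2}\right)\right) \left(-25746 + \sqrt{\left(2782 - -4755\right) + 4230}\right) = \left(-41374 + \left(-4 + 4 \cdot 20449\right)\right) \left(-25746 + \sqrt{\left(2782 + 4755\right) + 4230}\right) = \left(-41374 + \left(-4 + 81796\right)\right) \left(-25746 + \sqrt{7537 + 4230}\right) = \left(-41374 + 81792\right) \left(-25746 + \sqrt{11767}\right) = 40418 \left(-25746 + 41 \sqrt{7}\right) = -1040601828 + 1657138 \sqrt{7}$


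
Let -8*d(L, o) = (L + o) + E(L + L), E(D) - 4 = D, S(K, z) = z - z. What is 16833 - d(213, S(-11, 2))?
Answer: 135307/8 ≈ 16913.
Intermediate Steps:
S(K, z) = 0
E(D) = 4 + D
d(L, o) = -1/2 - 3*L/8 - o/8 (d(L, o) = -((L + o) + (4 + (L + L)))/8 = -((L + o) + (4 + 2*L))/8 = -(4 + o + 3*L)/8 = -1/2 - 3*L/8 - o/8)
16833 - d(213, S(-11, 2)) = 16833 - (-1/2 - 3/8*213 - 1/8*0) = 16833 - (-1/2 - 639/8 + 0) = 16833 - 1*(-643/8) = 16833 + 643/8 = 135307/8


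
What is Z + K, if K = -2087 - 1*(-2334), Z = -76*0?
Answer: 247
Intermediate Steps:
Z = 0
K = 247 (K = -2087 + 2334 = 247)
Z + K = 0 + 247 = 247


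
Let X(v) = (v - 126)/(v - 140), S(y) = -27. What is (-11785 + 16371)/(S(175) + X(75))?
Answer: -149045/852 ≈ -174.94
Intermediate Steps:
X(v) = (-126 + v)/(-140 + v)
(-11785 + 16371)/(S(175) + X(75)) = (-11785 + 16371)/(-27 + (-126 + 75)/(-140 + 75)) = 4586/(-27 - 51/(-65)) = 4586/(-27 - 1/65*(-51)) = 4586/(-27 + 51/65) = 4586/(-1704/65) = 4586*(-65/1704) = -149045/852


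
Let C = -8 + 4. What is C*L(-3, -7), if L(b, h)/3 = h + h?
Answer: 168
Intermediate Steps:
L(b, h) = 6*h (L(b, h) = 3*(h + h) = 3*(2*h) = 6*h)
C = -4
C*L(-3, -7) = -24*(-7) = -4*(-42) = 168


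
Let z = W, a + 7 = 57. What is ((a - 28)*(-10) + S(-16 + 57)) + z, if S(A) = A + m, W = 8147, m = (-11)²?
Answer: 8089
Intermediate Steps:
a = 50 (a = -7 + 57 = 50)
m = 121
z = 8147
S(A) = 121 + A (S(A) = A + 121 = 121 + A)
((a - 28)*(-10) + S(-16 + 57)) + z = ((50 - 28)*(-10) + (121 + (-16 + 57))) + 8147 = (22*(-10) + (121 + 41)) + 8147 = (-220 + 162) + 8147 = -58 + 8147 = 8089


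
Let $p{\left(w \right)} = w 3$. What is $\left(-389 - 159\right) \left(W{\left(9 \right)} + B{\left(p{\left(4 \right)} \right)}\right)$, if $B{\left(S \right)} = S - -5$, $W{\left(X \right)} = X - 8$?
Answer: $-9864$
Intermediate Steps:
$p{\left(w \right)} = 3 w$
$W{\left(X \right)} = -8 + X$
$B{\left(S \right)} = 5 + S$ ($B{\left(S \right)} = S + 5 = 5 + S$)
$\left(-389 - 159\right) \left(W{\left(9 \right)} + B{\left(p{\left(4 \right)} \right)}\right) = \left(-389 - 159\right) \left(\left(-8 + 9\right) + \left(5 + 3 \cdot 4\right)\right) = - 548 \left(1 + \left(5 + 12\right)\right) = - 548 \left(1 + 17\right) = \left(-548\right) 18 = -9864$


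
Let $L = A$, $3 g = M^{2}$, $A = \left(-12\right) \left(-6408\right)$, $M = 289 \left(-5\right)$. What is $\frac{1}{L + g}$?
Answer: $\frac{3}{2318713} \approx 1.2938 \cdot 10^{-6}$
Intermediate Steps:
$M = -1445$
$A = 76896$
$g = \frac{2088025}{3}$ ($g = \frac{\left(-1445\right)^{2}}{3} = \frac{1}{3} \cdot 2088025 = \frac{2088025}{3} \approx 6.9601 \cdot 10^{5}$)
$L = 76896$
$\frac{1}{L + g} = \frac{1}{76896 + \frac{2088025}{3}} = \frac{1}{\frac{2318713}{3}} = \frac{3}{2318713}$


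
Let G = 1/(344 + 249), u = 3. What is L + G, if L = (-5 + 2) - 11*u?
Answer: -21347/593 ≈ -35.998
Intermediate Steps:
L = -36 (L = (-5 + 2) - 11*3 = -3 - 33 = -36)
G = 1/593 ≈ 0.0016863
L + G = -36 + 1/593 = -21347/593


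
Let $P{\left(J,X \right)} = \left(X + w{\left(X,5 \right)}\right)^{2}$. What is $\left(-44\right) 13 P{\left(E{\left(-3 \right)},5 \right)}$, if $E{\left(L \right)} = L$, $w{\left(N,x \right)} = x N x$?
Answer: $-9666800$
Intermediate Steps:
$w{\left(N,x \right)} = N x^{2}$ ($w{\left(N,x \right)} = N x x = N x^{2}$)
$P{\left(J,X \right)} = 676 X^{2}$ ($P{\left(J,X \right)} = \left(X + X 5^{2}\right)^{2} = \left(X + X 25\right)^{2} = \left(X + 25 X\right)^{2} = \left(26 X\right)^{2} = 676 X^{2}$)
$\left(-44\right) 13 P{\left(E{\left(-3 \right)},5 \right)} = \left(-44\right) 13 \cdot 676 \cdot 5^{2} = - 572 \cdot 676 \cdot 25 = \left(-572\right) 16900 = -9666800$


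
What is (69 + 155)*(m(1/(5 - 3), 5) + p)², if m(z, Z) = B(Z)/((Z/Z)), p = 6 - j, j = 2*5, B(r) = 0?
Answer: 3584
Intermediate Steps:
j = 10
p = -4 (p = 6 - 1*10 = 6 - 10 = -4)
m(z, Z) = 0 (m(z, Z) = 0/((Z/Z)) = 0/1 = 0*1 = 0)
(69 + 155)*(m(1/(5 - 3), 5) + p)² = (69 + 155)*(0 - 4)² = 224*(-4)² = 224*16 = 3584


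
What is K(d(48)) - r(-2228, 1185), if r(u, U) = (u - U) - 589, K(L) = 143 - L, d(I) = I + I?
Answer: 4049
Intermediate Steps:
d(I) = 2*I
r(u, U) = -589 + u - U
K(d(48)) - r(-2228, 1185) = (143 - 2*48) - (-589 - 2228 - 1*1185) = (143 - 1*96) - (-589 - 2228 - 1185) = (143 - 96) - 1*(-4002) = 47 + 4002 = 4049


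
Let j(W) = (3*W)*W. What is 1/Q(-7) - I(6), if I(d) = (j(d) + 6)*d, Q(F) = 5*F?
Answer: -23941/35 ≈ -684.03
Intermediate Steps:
j(W) = 3*W**2
I(d) = d*(6 + 3*d**2) (I(d) = (3*d**2 + 6)*d = (6 + 3*d**2)*d = d*(6 + 3*d**2))
1/Q(-7) - I(6) = 1/(5*(-7)) - 3*6*(2 + 6**2) = 1/(-35) - 3*6*(2 + 36) = -1/35 - 3*6*38 = -1/35 - 1*684 = -1/35 - 684 = -23941/35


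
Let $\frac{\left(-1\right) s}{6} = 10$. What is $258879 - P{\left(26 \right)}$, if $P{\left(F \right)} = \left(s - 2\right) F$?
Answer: $260491$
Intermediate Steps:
$s = -60$ ($s = \left(-6\right) 10 = -60$)
$P{\left(F \right)} = - 62 F$ ($P{\left(F \right)} = \left(-60 - 2\right) F = - 62 F$)
$258879 - P{\left(26 \right)} = 258879 - \left(-62\right) 26 = 258879 - -1612 = 258879 + 1612 = 260491$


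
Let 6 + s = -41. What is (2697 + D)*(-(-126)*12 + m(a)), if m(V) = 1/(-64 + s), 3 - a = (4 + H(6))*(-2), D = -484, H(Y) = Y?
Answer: 371410003/111 ≈ 3.3460e+6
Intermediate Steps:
s = -47 (s = -6 - 41 = -47)
a = 23 (a = 3 - (4 + 6)*(-2) = 3 - 10*(-2) = 3 - 1*(-20) = 3 + 20 = 23)
m(V) = -1/111 (m(V) = 1/(-64 - 47) = 1/(-111) = -1/111)
(2697 + D)*(-(-126)*12 + m(a)) = (2697 - 484)*(-(-126)*12 - 1/111) = 2213*(-7*(-216) - 1/111) = 2213*(1512 - 1/111) = 2213*(167831/111) = 371410003/111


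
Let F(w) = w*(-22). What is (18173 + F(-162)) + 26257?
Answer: 47994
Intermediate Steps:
F(w) = -22*w
(18173 + F(-162)) + 26257 = (18173 - 22*(-162)) + 26257 = (18173 + 3564) + 26257 = 21737 + 26257 = 47994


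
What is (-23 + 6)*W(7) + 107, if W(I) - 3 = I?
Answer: -63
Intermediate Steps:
W(I) = 3 + I
(-23 + 6)*W(7) + 107 = (-23 + 6)*(3 + 7) + 107 = -17*10 + 107 = -170 + 107 = -63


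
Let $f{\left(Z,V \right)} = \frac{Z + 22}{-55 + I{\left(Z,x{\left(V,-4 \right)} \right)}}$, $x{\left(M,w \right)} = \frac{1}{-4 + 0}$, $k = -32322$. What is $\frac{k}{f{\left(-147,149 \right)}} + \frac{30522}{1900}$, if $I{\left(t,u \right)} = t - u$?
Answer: $- \frac{123860154}{2375} \approx -52152.0$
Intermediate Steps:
$x{\left(M,w \right)} = - \frac{1}{4}$ ($x{\left(M,w \right)} = \frac{1}{-4} = - \frac{1}{4}$)
$f{\left(Z,V \right)} = \frac{22 + Z}{- \frac{219}{4} + Z}$ ($f{\left(Z,V \right)} = \frac{Z + 22}{-55 + \left(Z - - \frac{1}{4}\right)} = \frac{22 + Z}{-55 + \left(Z + \frac{1}{4}\right)} = \frac{22 + Z}{-55 + \left(\frac{1}{4} + Z\right)} = \frac{22 + Z}{- \frac{219}{4} + Z}$)
$\frac{k}{f{\left(-147,149 \right)}} + \frac{30522}{1900} = - \frac{32322}{4 \frac{1}{-219 + 4 \left(-147\right)} \left(22 - 147\right)} + \frac{30522}{1900} = - \frac{32322}{4 \frac{1}{-219 - 588} \left(-125\right)} + 30522 \cdot \frac{1}{1900} = - \frac{32322}{4 \frac{1}{-807} \left(-125\right)} + \frac{15261}{950} = - \frac{32322}{4 \left(- \frac{1}{807}\right) \left(-125\right)} + \frac{15261}{950} = - \frac{32322}{\frac{500}{807}} + \frac{15261}{950} = \left(-32322\right) \frac{807}{500} + \frac{15261}{950} = - \frac{13041927}{250} + \frac{15261}{950} = - \frac{123860154}{2375}$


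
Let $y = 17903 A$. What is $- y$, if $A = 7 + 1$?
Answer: $-143224$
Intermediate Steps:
$A = 8$
$y = 143224$ ($y = 17903 \cdot 8 = 143224$)
$- y = \left(-1\right) 143224 = -143224$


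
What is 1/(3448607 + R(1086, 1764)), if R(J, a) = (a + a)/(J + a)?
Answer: 475/1638088913 ≈ 2.8997e-7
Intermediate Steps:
R(J, a) = 2*a/(J + a) (R(J, a) = (2*a)/(J + a) = 2*a/(J + a))
1/(3448607 + R(1086, 1764)) = 1/(3448607 + 2*1764/(1086 + 1764)) = 1/(3448607 + 2*1764/2850) = 1/(3448607 + 2*1764*(1/2850)) = 1/(3448607 + 588/475) = 1/(1638088913/475) = 475/1638088913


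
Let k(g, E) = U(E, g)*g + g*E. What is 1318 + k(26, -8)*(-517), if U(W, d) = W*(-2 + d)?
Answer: 2689718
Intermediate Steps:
k(g, E) = E*g + E*g*(-2 + g) (k(g, E) = (E*(-2 + g))*g + g*E = E*g*(-2 + g) + E*g = E*g + E*g*(-2 + g))
1318 + k(26, -8)*(-517) = 1318 - 8*26*(-1 + 26)*(-517) = 1318 - 8*26*25*(-517) = 1318 - 5200*(-517) = 1318 + 2688400 = 2689718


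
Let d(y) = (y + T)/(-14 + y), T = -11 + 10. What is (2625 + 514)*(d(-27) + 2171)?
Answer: 279493421/41 ≈ 6.8169e+6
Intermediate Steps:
T = -1
d(y) = (-1 + y)/(-14 + y) (d(y) = (y - 1)/(-14 + y) = (-1 + y)/(-14 + y))
(2625 + 514)*(d(-27) + 2171) = (2625 + 514)*((-1 - 27)/(-14 - 27) + 2171) = 3139*(-28/(-41) + 2171) = 3139*(-1/41*(-28) + 2171) = 3139*(28/41 + 2171) = 3139*(89039/41) = 279493421/41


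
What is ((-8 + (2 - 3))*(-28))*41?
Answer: 10332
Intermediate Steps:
((-8 + (2 - 3))*(-28))*41 = ((-8 - 1)*(-28))*41 = -9*(-28)*41 = 252*41 = 10332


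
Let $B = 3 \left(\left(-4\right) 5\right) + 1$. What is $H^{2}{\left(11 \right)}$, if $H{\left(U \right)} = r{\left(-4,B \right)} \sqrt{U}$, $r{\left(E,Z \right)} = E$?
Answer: $176$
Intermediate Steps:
$B = -59$ ($B = 3 \left(-20\right) + 1 = -60 + 1 = -59$)
$H{\left(U \right)} = - 4 \sqrt{U}$
$H^{2}{\left(11 \right)} = \left(- 4 \sqrt{11}\right)^{2} = 176$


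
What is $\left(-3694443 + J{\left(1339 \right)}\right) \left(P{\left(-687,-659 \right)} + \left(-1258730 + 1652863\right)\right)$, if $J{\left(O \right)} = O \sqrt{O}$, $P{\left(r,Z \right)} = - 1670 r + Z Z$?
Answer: $-7299125812872 + 2645467656 \sqrt{1339} \approx -7.2023 \cdot 10^{12}$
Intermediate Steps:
$P{\left(r,Z \right)} = Z^{2} - 1670 r$ ($P{\left(r,Z \right)} = - 1670 r + Z^{2} = Z^{2} - 1670 r$)
$J{\left(O \right)} = O^{\frac{3}{2}}$
$\left(-3694443 + J{\left(1339 \right)}\right) \left(P{\left(-687,-659 \right)} + \left(-1258730 + 1652863\right)\right) = \left(-3694443 + 1339^{\frac{3}{2}}\right) \left(\left(\left(-659\right)^{2} - -1147290\right) + \left(-1258730 + 1652863\right)\right) = \left(-3694443 + 1339 \sqrt{1339}\right) \left(\left(434281 + 1147290\right) + 394133\right) = \left(-3694443 + 1339 \sqrt{1339}\right) \left(1581571 + 394133\right) = \left(-3694443 + 1339 \sqrt{1339}\right) 1975704 = -7299125812872 + 2645467656 \sqrt{1339}$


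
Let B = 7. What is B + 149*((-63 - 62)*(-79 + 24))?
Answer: 1024382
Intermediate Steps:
B + 149*((-63 - 62)*(-79 + 24)) = 7 + 149*((-63 - 62)*(-79 + 24)) = 7 + 149*(-125*(-55)) = 7 + 149*6875 = 7 + 1024375 = 1024382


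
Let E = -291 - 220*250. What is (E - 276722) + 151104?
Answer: -180909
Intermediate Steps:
E = -55291 (E = -291 - 55000 = -55291)
(E - 276722) + 151104 = (-55291 - 276722) + 151104 = -332013 + 151104 = -180909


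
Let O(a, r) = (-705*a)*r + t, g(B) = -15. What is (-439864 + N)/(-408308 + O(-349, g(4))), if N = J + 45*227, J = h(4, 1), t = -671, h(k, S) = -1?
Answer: 16525/157679 ≈ 0.10480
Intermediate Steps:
J = -1
O(a, r) = -671 - 705*a*r (O(a, r) = (-705*a)*r - 671 = -705*a*r - 671 = -671 - 705*a*r)
N = 10214 (N = -1 + 45*227 = -1 + 10215 = 10214)
(-439864 + N)/(-408308 + O(-349, g(4))) = (-439864 + 10214)/(-408308 + (-671 - 705*(-349)*(-15))) = -429650/(-408308 + (-671 - 3690675)) = -429650/(-408308 - 3691346) = -429650/(-4099654) = -429650*(-1/4099654) = 16525/157679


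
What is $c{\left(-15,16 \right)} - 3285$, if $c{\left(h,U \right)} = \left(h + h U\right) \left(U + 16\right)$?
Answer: $-11445$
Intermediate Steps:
$c{\left(h,U \right)} = \left(16 + U\right) \left(h + U h\right)$ ($c{\left(h,U \right)} = \left(h + U h\right) \left(16 + U\right) = \left(16 + U\right) \left(h + U h\right)$)
$c{\left(-15,16 \right)} - 3285 = - 15 \left(16 + 16^{2} + 17 \cdot 16\right) - 3285 = - 15 \left(16 + 256 + 272\right) - 3285 = \left(-15\right) 544 - 3285 = -8160 - 3285 = -11445$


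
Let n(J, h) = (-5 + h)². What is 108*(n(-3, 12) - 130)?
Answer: -8748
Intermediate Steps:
108*(n(-3, 12) - 130) = 108*((-5 + 12)² - 130) = 108*(7² - 130) = 108*(49 - 130) = 108*(-81) = -8748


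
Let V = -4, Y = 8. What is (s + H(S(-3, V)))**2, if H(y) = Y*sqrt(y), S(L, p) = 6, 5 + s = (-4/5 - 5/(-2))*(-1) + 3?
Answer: 39769/100 - 296*sqrt(6)/5 ≈ 252.68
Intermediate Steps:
s = -37/10 (s = -5 + ((-4/5 - 5/(-2))*(-1) + 3) = -5 + ((-4*1/5 - 5*(-1/2))*(-1) + 3) = -5 + ((-4/5 + 5/2)*(-1) + 3) = -5 + ((17/10)*(-1) + 3) = -5 + (-17/10 + 3) = -5 + 13/10 = -37/10 ≈ -3.7000)
H(y) = 8*sqrt(y)
(s + H(S(-3, V)))**2 = (-37/10 + 8*sqrt(6))**2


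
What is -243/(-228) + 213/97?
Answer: 24045/7372 ≈ 3.2617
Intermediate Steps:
-243/(-228) + 213/97 = -243*(-1/228) + 213*(1/97) = 81/76 + 213/97 = 24045/7372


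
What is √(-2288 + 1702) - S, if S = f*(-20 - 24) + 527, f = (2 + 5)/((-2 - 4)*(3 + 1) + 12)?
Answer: -1658/3 + I*√586 ≈ -552.67 + 24.207*I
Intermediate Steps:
f = -7/12 (f = 7/(-6*4 + 12) = 7/(-24 + 12) = 7/(-12) = 7*(-1/12) = -7/12 ≈ -0.58333)
S = 1658/3 (S = -7*(-20 - 24)/12 + 527 = -7/12*(-44) + 527 = 77/3 + 527 = 1658/3 ≈ 552.67)
√(-2288 + 1702) - S = √(-2288 + 1702) - 1*1658/3 = √(-586) - 1658/3 = I*√586 - 1658/3 = -1658/3 + I*√586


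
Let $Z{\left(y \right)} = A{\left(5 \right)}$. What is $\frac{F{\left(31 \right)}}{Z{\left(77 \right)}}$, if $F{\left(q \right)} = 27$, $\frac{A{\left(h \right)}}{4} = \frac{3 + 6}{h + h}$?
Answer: $\frac{15}{2} \approx 7.5$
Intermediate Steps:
$A{\left(h \right)} = \frac{18}{h}$ ($A{\left(h \right)} = 4 \frac{3 + 6}{h + h} = 4 \frac{9}{2 h} = \frac{18}{h}$)
$Z{\left(y \right)} = \frac{18}{5}$
$\frac{F{\left(31 \right)}}{Z{\left(77 \right)}} = \frac{27}{\frac{18}{5}} = 27 \cdot \frac{5}{18} = \frac{15}{2}$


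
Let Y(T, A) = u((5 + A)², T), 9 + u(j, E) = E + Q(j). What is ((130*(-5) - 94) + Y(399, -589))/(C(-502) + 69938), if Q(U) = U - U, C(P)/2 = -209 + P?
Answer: -177/34258 ≈ -0.0051667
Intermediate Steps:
C(P) = -418 + 2*P (C(P) = 2*(-209 + P) = -418 + 2*P)
Q(U) = 0
u(j, E) = -9 + E (u(j, E) = -9 + (E + 0) = -9 + E)
Y(T, A) = -9 + T
((130*(-5) - 94) + Y(399, -589))/(C(-502) + 69938) = ((130*(-5) - 94) + (-9 + 399))/((-418 + 2*(-502)) + 69938) = ((-650 - 94) + 390)/((-418 - 1004) + 69938) = (-744 + 390)/(-1422 + 69938) = -354/68516 = -354*1/68516 = -177/34258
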